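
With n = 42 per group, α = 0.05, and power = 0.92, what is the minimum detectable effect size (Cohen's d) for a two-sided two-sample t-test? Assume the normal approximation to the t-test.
d ≈ 0.73

Minimum detectable effect (two-sample t-test, normal approximation):
d = (z_{α/2} + z_β) / √(n/2)
d = (1.960 + 1.405) / √(42/2)
d = 3.365 / 4.583
d ≈ 0.73

By Cohen's convention (0.2 small / 0.5 medium / 0.8 large): medium effect.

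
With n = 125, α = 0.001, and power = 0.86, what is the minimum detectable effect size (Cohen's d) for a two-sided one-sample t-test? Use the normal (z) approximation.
d ≈ 0.39

Minimum detectable effect (one-sample t-test, normal approximation):
d = (z_{α/2} + z_β) / √n
d = (3.291 + 1.080) / √125
d = 4.371 / 11.180
d ≈ 0.39

By Cohen's convention (0.2 small / 0.5 medium / 0.8 large): small effect.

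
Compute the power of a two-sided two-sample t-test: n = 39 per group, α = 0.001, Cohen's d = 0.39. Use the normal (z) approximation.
Power ≈ 0.06

Power calculation (two-sample t-test, normal approximation):
z_β = d · √(n/2) - z_{α/2}
z_β = 0.39 · √(39/2) - 3.291
z_β = 0.39 · 4.416 - 3.291
z_β = -1.568

Power = Φ(z_β) = Φ(-1.568) ≈ 0.058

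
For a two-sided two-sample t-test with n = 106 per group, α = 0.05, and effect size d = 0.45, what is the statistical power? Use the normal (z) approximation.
Power ≈ 0.91

Power calculation (two-sample t-test, normal approximation):
z_β = d · √(n/2) - z_{α/2}
z_β = 0.45 · √(106/2) - 1.960
z_β = 0.45 · 7.280 - 1.960
z_β = 1.316

Power = Φ(z_β) = Φ(1.316) ≈ 0.906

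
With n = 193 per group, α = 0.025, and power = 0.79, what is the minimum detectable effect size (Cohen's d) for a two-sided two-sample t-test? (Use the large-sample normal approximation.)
d ≈ 0.31

Minimum detectable effect (two-sample t-test, normal approximation):
d = (z_{α/2} + z_β) / √(n/2)
d = (2.241 + 0.806) / √(193/2)
d = 3.048 / 9.823
d ≈ 0.31

By Cohen's convention (0.2 small / 0.5 medium / 0.8 large): small effect.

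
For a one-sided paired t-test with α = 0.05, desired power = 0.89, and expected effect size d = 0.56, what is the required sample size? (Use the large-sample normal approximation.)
n = 27 pairs

Sample size formula (paired t-test, normal approximation):
n = ((z_α + z_β) / d)²

z_α = 1.645 (for α = 0.05, one-sided)
z_β = 1.227 (for power = 0.89)
d = 0.56

n = ((1.645 + 1.227) / 0.56)²
n = (5.129)²
n ≈ 26.31
Round up to the next whole number: n = 27 pairs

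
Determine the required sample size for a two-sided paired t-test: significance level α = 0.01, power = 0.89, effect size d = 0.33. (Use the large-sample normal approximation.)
n = 133 pairs

Sample size formula (paired t-test, normal approximation):
n = ((z_{α/2} + z_β) / d)²

z_{α/2} = 2.576 (for α = 0.01, two-sided)
z_β = 1.227 (for power = 0.89)
d = 0.33

n = ((2.576 + 1.227) / 0.33)²
n = (11.524)²
n ≈ 132.80
Round up to the next whole number: n = 133 pairs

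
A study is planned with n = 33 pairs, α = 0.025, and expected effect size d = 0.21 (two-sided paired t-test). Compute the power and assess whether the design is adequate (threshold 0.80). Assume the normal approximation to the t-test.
Power ≈ 0.15; the study is underpowered (power < 0.80)

Power calculation (paired t-test, normal approximation):
z_β = d · √n - z_{α/2}
z_β = 0.21 · √33 - 2.241
z_β = 0.21 · 5.745 - 2.241
z_β = -1.035

Power = Φ(z_β) = Φ(-1.035) ≈ 0.150

Effect size d = 0.21 is small by Cohen's convention (0.2/0.5/0.8).

Threshold: power ≥ 0.80 is conventionally adequate.
Power ≈ 0.15 → the study is underpowered (power < 0.80).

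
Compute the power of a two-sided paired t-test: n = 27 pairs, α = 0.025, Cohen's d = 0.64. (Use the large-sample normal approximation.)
Power ≈ 0.86

Power calculation (paired t-test, normal approximation):
z_β = d · √n - z_{α/2}
z_β = 0.64 · √27 - 2.241
z_β = 0.64 · 5.196 - 2.241
z_β = 1.084

Power = Φ(z_β) = Φ(1.084) ≈ 0.861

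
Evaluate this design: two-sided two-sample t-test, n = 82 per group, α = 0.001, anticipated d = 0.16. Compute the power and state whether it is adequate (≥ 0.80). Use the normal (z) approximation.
Power ≈ 0.01; the study is underpowered (power < 0.80)

Power calculation (two-sample t-test, normal approximation):
z_β = d · √(n/2) - z_{α/2}
z_β = 0.16 · √(82/2) - 3.291
z_β = 0.16 · 6.403 - 3.291
z_β = -2.266

Power = Φ(z_β) = Φ(-2.266) ≈ 0.012

Effect size d = 0.16 is very small by Cohen's convention (0.2/0.5/0.8).

Threshold: power ≥ 0.80 is conventionally adequate.
Power ≈ 0.01 → the study is underpowered (power < 0.80).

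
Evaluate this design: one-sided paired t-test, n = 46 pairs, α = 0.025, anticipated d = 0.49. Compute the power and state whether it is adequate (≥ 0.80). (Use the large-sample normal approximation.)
Power ≈ 0.91; the study is adequately powered (power ≥ 0.80)

Power calculation (paired t-test, normal approximation):
z_β = d · √n - z_α
z_β = 0.49 · √46 - 1.960
z_β = 0.49 · 6.782 - 1.960
z_β = 1.363

Power = Φ(z_β) = Φ(1.363) ≈ 0.914

Effect size d = 0.49 is small by Cohen's convention (0.2/0.5/0.8).

Threshold: power ≥ 0.80 is conventionally adequate.
Power ≈ 0.91 → the study is adequately powered (power ≥ 0.80).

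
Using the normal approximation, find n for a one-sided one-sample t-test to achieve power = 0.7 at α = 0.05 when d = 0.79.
n = 8

Sample size formula (one-sample t-test, normal approximation):
n = ((z_α + z_β) / d)²

z_α = 1.645 (for α = 0.05, one-sided)
z_β = 0.524 (for power = 0.7)
d = 0.79

n = ((1.645 + 0.524) / 0.79)²
n = (2.746)²
n ≈ 7.54
Round up to the next whole number: n = 8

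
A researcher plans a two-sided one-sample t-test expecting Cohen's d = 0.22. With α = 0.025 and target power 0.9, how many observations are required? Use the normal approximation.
n = 257

Sample size formula (one-sample t-test, normal approximation):
n = ((z_{α/2} + z_β) / d)²

z_{α/2} = 2.241 (for α = 0.025, two-sided)
z_β = 1.282 (for power = 0.9)
d = 0.22

n = ((2.241 + 1.282) / 0.22)²
n = (16.014)²
n ≈ 256.45
Round up to the next whole number: n = 257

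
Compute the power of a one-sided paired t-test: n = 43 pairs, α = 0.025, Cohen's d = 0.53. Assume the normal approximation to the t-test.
Power ≈ 0.94

Power calculation (paired t-test, normal approximation):
z_β = d · √n - z_α
z_β = 0.53 · √43 - 1.960
z_β = 0.53 · 6.557 - 1.960
z_β = 1.515

Power = Φ(z_β) = Φ(1.515) ≈ 0.935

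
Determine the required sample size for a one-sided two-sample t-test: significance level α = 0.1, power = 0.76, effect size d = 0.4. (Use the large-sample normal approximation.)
n = 50 per group

Sample size formula (two-sample t-test, normal approximation):
n = 2 · ((z_α + z_β) / d)²

z_α = 1.282 (for α = 0.1, one-sided)
z_β = 0.706 (for power = 0.76)
d = 0.4

n = 2 · ((1.282 + 0.706) / 0.4)²
n = 2 · (4.970)²
n ≈ 49.40
Round up to the next whole number: n = 50 per group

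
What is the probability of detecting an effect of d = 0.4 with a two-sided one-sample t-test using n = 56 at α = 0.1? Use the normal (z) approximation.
Power ≈ 0.91

Power calculation (one-sample t-test, normal approximation):
z_β = d · √n - z_{α/2}
z_β = 0.4 · √56 - 1.645
z_β = 0.4 · 7.483 - 1.645
z_β = 1.348

Power = Φ(z_β) = Φ(1.348) ≈ 0.911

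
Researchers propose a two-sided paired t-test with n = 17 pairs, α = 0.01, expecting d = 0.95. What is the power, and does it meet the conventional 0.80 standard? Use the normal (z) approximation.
Power ≈ 0.91; the study is adequately powered (power ≥ 0.80)

Power calculation (paired t-test, normal approximation):
z_β = d · √n - z_{α/2}
z_β = 0.95 · √17 - 2.576
z_β = 0.95 · 4.123 - 2.576
z_β = 1.341

Power = Φ(z_β) = Φ(1.341) ≈ 0.910

Effect size d = 0.95 is large by Cohen's convention (0.2/0.5/0.8).

Threshold: power ≥ 0.80 is conventionally adequate.
Power ≈ 0.91 → the study is adequately powered (power ≥ 0.80).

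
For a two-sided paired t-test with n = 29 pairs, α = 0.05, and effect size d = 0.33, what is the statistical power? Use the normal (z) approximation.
Power ≈ 0.43

Power calculation (paired t-test, normal approximation):
z_β = d · √n - z_{α/2}
z_β = 0.33 · √29 - 1.960
z_β = 0.33 · 5.385 - 1.960
z_β = -0.183

Power = Φ(z_β) = Φ(-0.183) ≈ 0.427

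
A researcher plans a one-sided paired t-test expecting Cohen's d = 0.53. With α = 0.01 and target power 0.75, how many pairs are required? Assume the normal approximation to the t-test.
n = 33 pairs

Sample size formula (paired t-test, normal approximation):
n = ((z_α + z_β) / d)²

z_α = 2.326 (for α = 0.01, one-sided)
z_β = 0.674 (for power = 0.75)
d = 0.53

n = ((2.326 + 0.674) / 0.53)²
n = (5.660)²
n ≈ 32.04
Round up to the next whole number: n = 33 pairs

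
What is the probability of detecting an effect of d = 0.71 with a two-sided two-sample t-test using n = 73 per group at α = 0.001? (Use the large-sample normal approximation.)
Power ≈ 0.84

Power calculation (two-sample t-test, normal approximation):
z_β = d · √(n/2) - z_{α/2}
z_β = 0.71 · √(73/2) - 3.291
z_β = 0.71 · 6.042 - 3.291
z_β = 0.999

Power = Φ(z_β) = Φ(0.999) ≈ 0.841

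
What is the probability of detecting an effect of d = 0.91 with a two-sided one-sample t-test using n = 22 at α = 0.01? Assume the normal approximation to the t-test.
Power ≈ 0.95

Power calculation (one-sample t-test, normal approximation):
z_β = d · √n - z_{α/2}
z_β = 0.91 · √22 - 2.576
z_β = 0.91 · 4.690 - 2.576
z_β = 1.692

Power = Φ(z_β) = Φ(1.692) ≈ 0.955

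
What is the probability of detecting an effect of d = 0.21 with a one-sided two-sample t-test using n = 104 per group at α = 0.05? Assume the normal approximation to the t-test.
Power ≈ 0.45

Power calculation (two-sample t-test, normal approximation):
z_β = d · √(n/2) - z_α
z_β = 0.21 · √(104/2) - 1.645
z_β = 0.21 · 7.211 - 1.645
z_β = -0.131

Power = Φ(z_β) = Φ(-0.131) ≈ 0.448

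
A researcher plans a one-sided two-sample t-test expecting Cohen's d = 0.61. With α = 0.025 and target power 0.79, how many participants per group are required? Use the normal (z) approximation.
n = 42 per group

Sample size formula (two-sample t-test, normal approximation):
n = 2 · ((z_α + z_β) / d)²

z_α = 1.960 (for α = 0.025, one-sided)
z_β = 0.806 (for power = 0.79)
d = 0.61

n = 2 · ((1.960 + 0.806) / 0.61)²
n = 2 · (4.534)²
n ≈ 41.11
Round up to the next whole number: n = 42 per group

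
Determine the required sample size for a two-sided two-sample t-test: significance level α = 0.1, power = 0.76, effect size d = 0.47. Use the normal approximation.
n = 51 per group

Sample size formula (two-sample t-test, normal approximation):
n = 2 · ((z_{α/2} + z_β) / d)²

z_{α/2} = 1.645 (for α = 0.1, two-sided)
z_β = 0.706 (for power = 0.76)
d = 0.47

n = 2 · ((1.645 + 0.706) / 0.47)²
n = 2 · (5.002)²
n ≈ 50.04
Round up to the next whole number: n = 51 per group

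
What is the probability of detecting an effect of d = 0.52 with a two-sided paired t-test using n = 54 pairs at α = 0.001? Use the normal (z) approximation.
Power ≈ 0.70

Power calculation (paired t-test, normal approximation):
z_β = d · √n - z_{α/2}
z_β = 0.52 · √54 - 3.291
z_β = 0.52 · 7.348 - 3.291
z_β = 0.531

Power = Φ(z_β) = Φ(0.531) ≈ 0.702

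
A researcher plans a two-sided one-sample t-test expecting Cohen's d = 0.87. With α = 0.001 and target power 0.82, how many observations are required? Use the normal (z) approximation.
n = 24

Sample size formula (one-sample t-test, normal approximation):
n = ((z_{α/2} + z_β) / d)²

z_{α/2} = 3.291 (for α = 0.001, two-sided)
z_β = 0.915 (for power = 0.82)
d = 0.87

n = ((3.291 + 0.915) / 0.87)²
n = (4.834)²
n ≈ 23.37
Round up to the next whole number: n = 24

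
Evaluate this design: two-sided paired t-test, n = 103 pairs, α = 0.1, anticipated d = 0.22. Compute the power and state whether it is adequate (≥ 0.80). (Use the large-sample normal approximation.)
Power ≈ 0.72; the study is underpowered (power < 0.80)

Power calculation (paired t-test, normal approximation):
z_β = d · √n - z_{α/2}
z_β = 0.22 · √103 - 1.645
z_β = 0.22 · 10.149 - 1.645
z_β = 0.588

Power = Φ(z_β) = Φ(0.588) ≈ 0.722

Effect size d = 0.22 is small by Cohen's convention (0.2/0.5/0.8).

Threshold: power ≥ 0.80 is conventionally adequate.
Power ≈ 0.72 → the study is underpowered (power < 0.80).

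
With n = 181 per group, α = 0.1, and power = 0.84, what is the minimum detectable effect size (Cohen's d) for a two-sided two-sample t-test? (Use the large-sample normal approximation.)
d ≈ 0.28

Minimum detectable effect (two-sample t-test, normal approximation):
d = (z_{α/2} + z_β) / √(n/2)
d = (1.645 + 0.994) / √(181/2)
d = 2.639 / 9.513
d ≈ 0.28

By Cohen's convention (0.2 small / 0.5 medium / 0.8 large): small effect.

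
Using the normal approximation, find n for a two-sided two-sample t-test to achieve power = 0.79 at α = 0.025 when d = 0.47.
n = 85 per group

Sample size formula (two-sample t-test, normal approximation):
n = 2 · ((z_{α/2} + z_β) / d)²

z_{α/2} = 2.241 (for α = 0.025, two-sided)
z_β = 0.806 (for power = 0.79)
d = 0.47

n = 2 · ((2.241 + 0.806) / 0.47)²
n = 2 · (6.483)²
n ≈ 84.06
Round up to the next whole number: n = 85 per group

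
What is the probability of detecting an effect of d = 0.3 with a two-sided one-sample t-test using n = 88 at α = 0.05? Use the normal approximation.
Power ≈ 0.80

Power calculation (one-sample t-test, normal approximation):
z_β = d · √n - z_{α/2}
z_β = 0.3 · √88 - 1.960
z_β = 0.3 · 9.381 - 1.960
z_β = 0.854

Power = Φ(z_β) = Φ(0.854) ≈ 0.804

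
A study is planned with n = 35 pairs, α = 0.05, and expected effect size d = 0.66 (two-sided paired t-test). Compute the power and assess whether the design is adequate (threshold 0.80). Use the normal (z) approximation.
Power ≈ 0.97; the study is adequately powered (power ≥ 0.80)

Power calculation (paired t-test, normal approximation):
z_β = d · √n - z_{α/2}
z_β = 0.66 · √35 - 1.960
z_β = 0.66 · 5.916 - 1.960
z_β = 1.945

Power = Φ(z_β) = Φ(1.945) ≈ 0.974

Effect size d = 0.66 is medium by Cohen's convention (0.2/0.5/0.8).

Threshold: power ≥ 0.80 is conventionally adequate.
Power ≈ 0.97 → the study is adequately powered (power ≥ 0.80).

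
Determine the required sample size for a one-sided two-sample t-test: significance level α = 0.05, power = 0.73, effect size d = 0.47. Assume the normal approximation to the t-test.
n = 47 per group

Sample size formula (two-sample t-test, normal approximation):
n = 2 · ((z_α + z_β) / d)²

z_α = 1.645 (for α = 0.05, one-sided)
z_β = 0.613 (for power = 0.73)
d = 0.47

n = 2 · ((1.645 + 0.613) / 0.47)²
n = 2 · (4.804)²
n ≈ 46.16
Round up to the next whole number: n = 47 per group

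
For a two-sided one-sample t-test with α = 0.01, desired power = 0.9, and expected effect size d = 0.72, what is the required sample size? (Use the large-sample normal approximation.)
n = 29

Sample size formula (one-sample t-test, normal approximation):
n = ((z_{α/2} + z_β) / d)²

z_{α/2} = 2.576 (for α = 0.01, two-sided)
z_β = 1.282 (for power = 0.9)
d = 0.72

n = ((2.576 + 1.282) / 0.72)²
n = (5.358)²
n ≈ 28.71
Round up to the next whole number: n = 29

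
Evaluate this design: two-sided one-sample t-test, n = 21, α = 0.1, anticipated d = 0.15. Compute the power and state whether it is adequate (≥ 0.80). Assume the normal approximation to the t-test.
Power ≈ 0.17; the study is underpowered (power < 0.80)

Power calculation (one-sample t-test, normal approximation):
z_β = d · √n - z_{α/2}
z_β = 0.15 · √21 - 1.645
z_β = 0.15 · 4.583 - 1.645
z_β = -0.957

Power = Φ(z_β) = Φ(-0.957) ≈ 0.169

Effect size d = 0.15 is very small by Cohen's convention (0.2/0.5/0.8).

Threshold: power ≥ 0.80 is conventionally adequate.
Power ≈ 0.17 → the study is underpowered (power < 0.80).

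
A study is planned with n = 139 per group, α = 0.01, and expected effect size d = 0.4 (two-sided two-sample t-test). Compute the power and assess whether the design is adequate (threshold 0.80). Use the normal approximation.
Power ≈ 0.78; the study is underpowered (power < 0.80)

Power calculation (two-sample t-test, normal approximation):
z_β = d · √(n/2) - z_{α/2}
z_β = 0.4 · √(139/2) - 2.576
z_β = 0.4 · 8.337 - 2.576
z_β = 0.759

Power = Φ(z_β) = Φ(0.759) ≈ 0.776

Effect size d = 0.4 is small by Cohen's convention (0.2/0.5/0.8).

Threshold: power ≥ 0.80 is conventionally adequate.
Power ≈ 0.78 → the study is underpowered (power < 0.80).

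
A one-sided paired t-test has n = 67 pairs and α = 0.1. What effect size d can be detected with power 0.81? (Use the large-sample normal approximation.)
d ≈ 0.26

Minimum detectable effect (paired t-test, normal approximation):
d = (z_α + z_β) / √n
d = (1.282 + 0.878) / √67
d = 2.159 / 8.185
d ≈ 0.26

By Cohen's convention (0.2 small / 0.5 medium / 0.8 large): small effect.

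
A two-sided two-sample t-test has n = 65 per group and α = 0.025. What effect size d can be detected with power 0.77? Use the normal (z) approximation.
d ≈ 0.52

Minimum detectable effect (two-sample t-test, normal approximation):
d = (z_{α/2} + z_β) / √(n/2)
d = (2.241 + 0.739) / √(65/2)
d = 2.980 / 5.701
d ≈ 0.52

By Cohen's convention (0.2 small / 0.5 medium / 0.8 large): medium effect.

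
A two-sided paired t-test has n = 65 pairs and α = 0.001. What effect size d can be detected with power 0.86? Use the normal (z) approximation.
d ≈ 0.54

Minimum detectable effect (paired t-test, normal approximation):
d = (z_{α/2} + z_β) / √n
d = (3.291 + 1.080) / √65
d = 4.371 / 8.062
d ≈ 0.54

By Cohen's convention (0.2 small / 0.5 medium / 0.8 large): medium effect.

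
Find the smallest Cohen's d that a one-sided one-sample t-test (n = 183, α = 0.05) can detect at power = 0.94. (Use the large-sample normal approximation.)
d ≈ 0.24

Minimum detectable effect (one-sample t-test, normal approximation):
d = (z_α + z_β) / √n
d = (1.645 + 1.555) / √183
d = 3.200 / 13.528
d ≈ 0.24

By Cohen's convention (0.2 small / 0.5 medium / 0.8 large): small effect.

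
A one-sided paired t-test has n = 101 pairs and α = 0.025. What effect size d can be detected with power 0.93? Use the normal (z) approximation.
d ≈ 0.34

Minimum detectable effect (paired t-test, normal approximation):
d = (z_α + z_β) / √n
d = (1.960 + 1.476) / √101
d = 3.436 / 10.050
d ≈ 0.34

By Cohen's convention (0.2 small / 0.5 medium / 0.8 large): small effect.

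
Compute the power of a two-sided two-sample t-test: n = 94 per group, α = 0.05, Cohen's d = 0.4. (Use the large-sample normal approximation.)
Power ≈ 0.78

Power calculation (two-sample t-test, normal approximation):
z_β = d · √(n/2) - z_{α/2}
z_β = 0.4 · √(94/2) - 1.960
z_β = 0.4 · 6.856 - 1.960
z_β = 0.782

Power = Φ(z_β) = Φ(0.782) ≈ 0.783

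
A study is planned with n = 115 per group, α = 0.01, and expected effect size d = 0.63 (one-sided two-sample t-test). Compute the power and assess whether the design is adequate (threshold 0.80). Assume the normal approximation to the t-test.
Power ≈ 0.99; the study is adequately powered (power ≥ 0.80)

Power calculation (two-sample t-test, normal approximation):
z_β = d · √(n/2) - z_α
z_β = 0.63 · √(115/2) - 2.326
z_β = 0.63 · 7.583 - 2.326
z_β = 2.451

Power = Φ(z_β) = Φ(2.451) ≈ 0.993

Effect size d = 0.63 is medium by Cohen's convention (0.2/0.5/0.8).

Threshold: power ≥ 0.80 is conventionally adequate.
Power ≈ 0.99 → the study is adequately powered (power ≥ 0.80).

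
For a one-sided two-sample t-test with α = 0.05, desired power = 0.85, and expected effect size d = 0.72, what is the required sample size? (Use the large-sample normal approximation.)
n = 28 per group

Sample size formula (two-sample t-test, normal approximation):
n = 2 · ((z_α + z_β) / d)²

z_α = 1.645 (for α = 0.05, one-sided)
z_β = 1.036 (for power = 0.85)
d = 0.72

n = 2 · ((1.645 + 1.036) / 0.72)²
n = 2 · (3.724)²
n ≈ 27.74
Round up to the next whole number: n = 28 per group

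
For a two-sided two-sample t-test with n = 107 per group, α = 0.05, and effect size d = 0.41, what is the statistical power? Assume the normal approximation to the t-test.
Power ≈ 0.85

Power calculation (two-sample t-test, normal approximation):
z_β = d · √(n/2) - z_{α/2}
z_β = 0.41 · √(107/2) - 1.960
z_β = 0.41 · 7.314 - 1.960
z_β = 1.039

Power = Φ(z_β) = Φ(1.039) ≈ 0.851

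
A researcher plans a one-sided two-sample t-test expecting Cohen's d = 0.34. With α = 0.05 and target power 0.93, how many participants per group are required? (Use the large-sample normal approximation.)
n = 169 per group

Sample size formula (two-sample t-test, normal approximation):
n = 2 · ((z_α + z_β) / d)²

z_α = 1.645 (for α = 0.05, one-sided)
z_β = 1.476 (for power = 0.93)
d = 0.34

n = 2 · ((1.645 + 1.476) / 0.34)²
n = 2 · (9.179)²
n ≈ 168.51
Round up to the next whole number: n = 169 per group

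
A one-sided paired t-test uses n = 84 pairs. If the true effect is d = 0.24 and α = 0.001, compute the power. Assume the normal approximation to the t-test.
Power ≈ 0.19

Power calculation (paired t-test, normal approximation):
z_β = d · √n - z_α
z_β = 0.24 · √84 - 3.090
z_β = 0.24 · 9.165 - 3.090
z_β = -0.891

Power = Φ(z_β) = Φ(-0.891) ≈ 0.187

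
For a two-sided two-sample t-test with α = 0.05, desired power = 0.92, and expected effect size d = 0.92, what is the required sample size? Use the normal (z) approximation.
n = 27 per group

Sample size formula (two-sample t-test, normal approximation):
n = 2 · ((z_{α/2} + z_β) / d)²

z_{α/2} = 1.960 (for α = 0.05, two-sided)
z_β = 1.405 (for power = 0.92)
d = 0.92

n = 2 · ((1.960 + 1.405) / 0.92)²
n = 2 · (3.658)²
n ≈ 26.76
Round up to the next whole number: n = 27 per group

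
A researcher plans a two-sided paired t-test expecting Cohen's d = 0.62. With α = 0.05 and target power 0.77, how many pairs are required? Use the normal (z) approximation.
n = 19 pairs

Sample size formula (paired t-test, normal approximation):
n = ((z_{α/2} + z_β) / d)²

z_{α/2} = 1.960 (for α = 0.05, two-sided)
z_β = 0.739 (for power = 0.77)
d = 0.62

n = ((1.960 + 0.739) / 0.62)²
n = (4.353)²
n ≈ 18.95
Round up to the next whole number: n = 19 pairs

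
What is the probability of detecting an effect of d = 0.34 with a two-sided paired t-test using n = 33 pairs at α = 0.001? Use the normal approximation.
Power ≈ 0.09

Power calculation (paired t-test, normal approximation):
z_β = d · √n - z_{α/2}
z_β = 0.34 · √33 - 3.291
z_β = 0.34 · 5.745 - 3.291
z_β = -1.337

Power = Φ(z_β) = Φ(-1.337) ≈ 0.091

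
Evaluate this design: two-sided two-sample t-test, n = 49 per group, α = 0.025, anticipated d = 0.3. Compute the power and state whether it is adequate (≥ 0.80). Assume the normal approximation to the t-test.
Power ≈ 0.22; the study is underpowered (power < 0.80)

Power calculation (two-sample t-test, normal approximation):
z_β = d · √(n/2) - z_{α/2}
z_β = 0.3 · √(49/2) - 2.241
z_β = 0.3 · 4.950 - 2.241
z_β = -0.756

Power = Φ(z_β) = Φ(-0.756) ≈ 0.225

Effect size d = 0.3 is small by Cohen's convention (0.2/0.5/0.8).

Threshold: power ≥ 0.80 is conventionally adequate.
Power ≈ 0.22 → the study is underpowered (power < 0.80).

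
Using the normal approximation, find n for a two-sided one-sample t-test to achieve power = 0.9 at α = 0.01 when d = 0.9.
n = 19

Sample size formula (one-sample t-test, normal approximation):
n = ((z_{α/2} + z_β) / d)²

z_{α/2} = 2.576 (for α = 0.01, two-sided)
z_β = 1.282 (for power = 0.9)
d = 0.9

n = ((2.576 + 1.282) / 0.9)²
n = (4.287)²
n ≈ 18.38
Round up to the next whole number: n = 19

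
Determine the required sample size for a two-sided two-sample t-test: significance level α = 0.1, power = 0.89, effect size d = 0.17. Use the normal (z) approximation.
n = 571 per group

Sample size formula (two-sample t-test, normal approximation):
n = 2 · ((z_{α/2} + z_β) / d)²

z_{α/2} = 1.645 (for α = 0.1, two-sided)
z_β = 1.227 (for power = 0.89)
d = 0.17

n = 2 · ((1.645 + 1.227) / 0.17)²
n = 2 · (16.894)²
n ≈ 570.81
Round up to the next whole number: n = 571 per group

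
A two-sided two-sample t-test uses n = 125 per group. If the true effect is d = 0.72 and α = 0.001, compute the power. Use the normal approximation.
Power ≈ 0.99

Power calculation (two-sample t-test, normal approximation):
z_β = d · √(n/2) - z_{α/2}
z_β = 0.72 · √(125/2) - 3.291
z_β = 0.72 · 7.906 - 3.291
z_β = 2.402

Power = Φ(z_β) = Φ(2.402) ≈ 0.992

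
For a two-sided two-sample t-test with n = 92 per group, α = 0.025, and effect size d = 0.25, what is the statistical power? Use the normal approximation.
Power ≈ 0.29

Power calculation (two-sample t-test, normal approximation):
z_β = d · √(n/2) - z_{α/2}
z_β = 0.25 · √(92/2) - 2.241
z_β = 0.25 · 6.782 - 2.241
z_β = -0.546

Power = Φ(z_β) = Φ(-0.546) ≈ 0.293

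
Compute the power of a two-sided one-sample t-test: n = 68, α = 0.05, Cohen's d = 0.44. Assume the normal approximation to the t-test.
Power ≈ 0.95

Power calculation (one-sample t-test, normal approximation):
z_β = d · √n - z_{α/2}
z_β = 0.44 · √68 - 1.960
z_β = 0.44 · 8.246 - 1.960
z_β = 1.668

Power = Φ(z_β) = Φ(1.668) ≈ 0.952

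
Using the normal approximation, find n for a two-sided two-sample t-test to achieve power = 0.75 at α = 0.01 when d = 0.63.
n = 54 per group

Sample size formula (two-sample t-test, normal approximation):
n = 2 · ((z_{α/2} + z_β) / d)²

z_{α/2} = 2.576 (for α = 0.01, two-sided)
z_β = 0.674 (for power = 0.75)
d = 0.63

n = 2 · ((2.576 + 0.674) / 0.63)²
n = 2 · (5.159)²
n ≈ 53.23
Round up to the next whole number: n = 54 per group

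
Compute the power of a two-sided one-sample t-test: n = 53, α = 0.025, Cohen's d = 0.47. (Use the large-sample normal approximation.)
Power ≈ 0.88

Power calculation (one-sample t-test, normal approximation):
z_β = d · √n - z_{α/2}
z_β = 0.47 · √53 - 2.241
z_β = 0.47 · 7.280 - 2.241
z_β = 1.180

Power = Φ(z_β) = Φ(1.180) ≈ 0.881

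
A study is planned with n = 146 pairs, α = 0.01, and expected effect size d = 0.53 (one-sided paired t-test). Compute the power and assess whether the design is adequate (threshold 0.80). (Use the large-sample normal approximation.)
Power ≈ 1.00; the study is adequately powered (power ≥ 0.80)

Power calculation (paired t-test, normal approximation):
z_β = d · √n - z_α
z_β = 0.53 · √146 - 2.326
z_β = 0.53 · 12.083 - 2.326
z_β = 4.078

Power = Φ(z_β) = Φ(4.078) ≈ 1.000

Effect size d = 0.53 is medium by Cohen's convention (0.2/0.5/0.8).

Threshold: power ≥ 0.80 is conventionally adequate.
Power ≈ 1.00 → the study is adequately powered (power ≥ 0.80).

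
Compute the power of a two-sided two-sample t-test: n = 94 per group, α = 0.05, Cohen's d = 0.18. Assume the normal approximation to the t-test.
Power ≈ 0.23

Power calculation (two-sample t-test, normal approximation):
z_β = d · √(n/2) - z_{α/2}
z_β = 0.18 · √(94/2) - 1.960
z_β = 0.18 · 6.856 - 1.960
z_β = -0.726

Power = Φ(z_β) = Φ(-0.726) ≈ 0.234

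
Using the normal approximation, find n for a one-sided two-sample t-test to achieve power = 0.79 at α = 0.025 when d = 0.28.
n = 196 per group

Sample size formula (two-sample t-test, normal approximation):
n = 2 · ((z_α + z_β) / d)²

z_α = 1.960 (for α = 0.025, one-sided)
z_β = 0.806 (for power = 0.79)
d = 0.28

n = 2 · ((1.960 + 0.806) / 0.28)²
n = 2 · (9.879)²
n ≈ 195.19
Round up to the next whole number: n = 196 per group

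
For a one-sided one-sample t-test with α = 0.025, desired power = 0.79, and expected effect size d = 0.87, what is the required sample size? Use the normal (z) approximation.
n = 11

Sample size formula (one-sample t-test, normal approximation):
n = ((z_α + z_β) / d)²

z_α = 1.960 (for α = 0.025, one-sided)
z_β = 0.806 (for power = 0.79)
d = 0.87

n = ((1.960 + 0.806) / 0.87)²
n = (3.179)²
n ≈ 10.11
Round up to the next whole number: n = 11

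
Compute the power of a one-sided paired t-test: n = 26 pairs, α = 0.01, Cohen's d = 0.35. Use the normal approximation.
Power ≈ 0.29

Power calculation (paired t-test, normal approximation):
z_β = d · √n - z_α
z_β = 0.35 · √26 - 2.326
z_β = 0.35 · 5.099 - 2.326
z_β = -0.542

Power = Φ(z_β) = Φ(-0.542) ≈ 0.294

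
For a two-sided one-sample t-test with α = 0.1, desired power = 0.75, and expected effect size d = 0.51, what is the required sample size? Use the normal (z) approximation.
n = 21

Sample size formula (one-sample t-test, normal approximation):
n = ((z_{α/2} + z_β) / d)²

z_{α/2} = 1.645 (for α = 0.1, two-sided)
z_β = 0.674 (for power = 0.75)
d = 0.51

n = ((1.645 + 0.674) / 0.51)²
n = (4.547)²
n ≈ 20.68
Round up to the next whole number: n = 21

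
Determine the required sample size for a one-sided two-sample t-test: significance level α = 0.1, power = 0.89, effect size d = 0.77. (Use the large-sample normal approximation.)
n = 22 per group

Sample size formula (two-sample t-test, normal approximation):
n = 2 · ((z_α + z_β) / d)²

z_α = 1.282 (for α = 0.1, one-sided)
z_β = 1.227 (for power = 0.89)
d = 0.77

n = 2 · ((1.282 + 1.227) / 0.77)²
n = 2 · (3.258)²
n ≈ 21.23
Round up to the next whole number: n = 22 per group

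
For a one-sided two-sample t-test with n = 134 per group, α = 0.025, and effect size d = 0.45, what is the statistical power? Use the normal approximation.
Power ≈ 0.96

Power calculation (two-sample t-test, normal approximation):
z_β = d · √(n/2) - z_α
z_β = 0.45 · √(134/2) - 1.960
z_β = 0.45 · 8.185 - 1.960
z_β = 1.723

Power = Φ(z_β) = Φ(1.723) ≈ 0.958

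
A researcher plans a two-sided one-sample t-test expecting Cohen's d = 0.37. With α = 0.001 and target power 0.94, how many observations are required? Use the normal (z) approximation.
n = 172

Sample size formula (one-sample t-test, normal approximation):
n = ((z_{α/2} + z_β) / d)²

z_{α/2} = 3.291 (for α = 0.001, two-sided)
z_β = 1.555 (for power = 0.94)
d = 0.37

n = ((3.291 + 1.555) / 0.37)²
n = (13.097)²
n ≈ 171.53
Round up to the next whole number: n = 172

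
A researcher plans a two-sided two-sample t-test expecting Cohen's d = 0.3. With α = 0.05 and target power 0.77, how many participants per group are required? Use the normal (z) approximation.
n = 162 per group

Sample size formula (two-sample t-test, normal approximation):
n = 2 · ((z_{α/2} + z_β) / d)²

z_{α/2} = 1.960 (for α = 0.05, two-sided)
z_β = 0.739 (for power = 0.77)
d = 0.3

n = 2 · ((1.960 + 0.739) / 0.3)²
n = 2 · (8.997)²
n ≈ 161.89
Round up to the next whole number: n = 162 per group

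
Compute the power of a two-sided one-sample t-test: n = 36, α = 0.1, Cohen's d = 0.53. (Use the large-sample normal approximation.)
Power ≈ 0.94

Power calculation (one-sample t-test, normal approximation):
z_β = d · √n - z_{α/2}
z_β = 0.53 · √36 - 1.645
z_β = 0.53 · 6.000 - 1.645
z_β = 1.535

Power = Φ(z_β) = Φ(1.535) ≈ 0.938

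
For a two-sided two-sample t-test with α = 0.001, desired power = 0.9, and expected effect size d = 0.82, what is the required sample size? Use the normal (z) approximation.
n = 63 per group

Sample size formula (two-sample t-test, normal approximation):
n = 2 · ((z_{α/2} + z_β) / d)²

z_{α/2} = 3.291 (for α = 0.001, two-sided)
z_β = 1.282 (for power = 0.9)
d = 0.82

n = 2 · ((3.291 + 1.282) / 0.82)²
n = 2 · (5.577)²
n ≈ 62.21
Round up to the next whole number: n = 63 per group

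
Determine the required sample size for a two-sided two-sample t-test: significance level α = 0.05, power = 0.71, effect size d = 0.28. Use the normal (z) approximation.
n = 162 per group

Sample size formula (two-sample t-test, normal approximation):
n = 2 · ((z_{α/2} + z_β) / d)²

z_{α/2} = 1.960 (for α = 0.05, two-sided)
z_β = 0.553 (for power = 0.71)
d = 0.28

n = 2 · ((1.960 + 0.553) / 0.28)²
n = 2 · (8.975)²
n ≈ 161.10
Round up to the next whole number: n = 162 per group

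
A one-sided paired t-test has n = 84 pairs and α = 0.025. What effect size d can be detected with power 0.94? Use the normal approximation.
d ≈ 0.38

Minimum detectable effect (paired t-test, normal approximation):
d = (z_α + z_β) / √n
d = (1.960 + 1.555) / √84
d = 3.515 / 9.165
d ≈ 0.38

By Cohen's convention (0.2 small / 0.5 medium / 0.8 large): small effect.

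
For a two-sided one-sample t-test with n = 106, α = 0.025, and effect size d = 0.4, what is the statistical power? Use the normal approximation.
Power ≈ 0.97

Power calculation (one-sample t-test, normal approximation):
z_β = d · √n - z_{α/2}
z_β = 0.4 · √106 - 2.241
z_β = 0.4 · 10.296 - 2.241
z_β = 1.877

Power = Φ(z_β) = Φ(1.877) ≈ 0.970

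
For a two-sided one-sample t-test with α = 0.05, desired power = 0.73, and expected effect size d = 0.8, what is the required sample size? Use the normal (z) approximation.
n = 11

Sample size formula (one-sample t-test, normal approximation):
n = ((z_{α/2} + z_β) / d)²

z_{α/2} = 1.960 (for α = 0.05, two-sided)
z_β = 0.613 (for power = 0.73)
d = 0.8

n = ((1.960 + 0.613) / 0.8)²
n = (3.216)²
n ≈ 10.34
Round up to the next whole number: n = 11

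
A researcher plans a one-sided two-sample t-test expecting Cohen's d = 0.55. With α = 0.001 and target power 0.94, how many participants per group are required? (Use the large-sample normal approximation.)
n = 143 per group

Sample size formula (two-sample t-test, normal approximation):
n = 2 · ((z_α + z_β) / d)²

z_α = 3.090 (for α = 0.001, one-sided)
z_β = 1.555 (for power = 0.94)
d = 0.55

n = 2 · ((3.090 + 1.555) / 0.55)²
n = 2 · (8.445)²
n ≈ 142.64
Round up to the next whole number: n = 143 per group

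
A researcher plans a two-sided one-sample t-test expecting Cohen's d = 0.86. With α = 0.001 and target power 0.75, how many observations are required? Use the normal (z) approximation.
n = 22

Sample size formula (one-sample t-test, normal approximation):
n = ((z_{α/2} + z_β) / d)²

z_{α/2} = 3.291 (for α = 0.001, two-sided)
z_β = 0.674 (for power = 0.75)
d = 0.86

n = ((3.291 + 0.674) / 0.86)²
n = (4.610)²
n ≈ 21.25
Round up to the next whole number: n = 22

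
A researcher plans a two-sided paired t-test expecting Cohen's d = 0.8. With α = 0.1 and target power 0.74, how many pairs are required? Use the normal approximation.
n = 9 pairs

Sample size formula (paired t-test, normal approximation):
n = ((z_{α/2} + z_β) / d)²

z_{α/2} = 1.645 (for α = 0.1, two-sided)
z_β = 0.643 (for power = 0.74)
d = 0.8

n = ((1.645 + 0.643) / 0.8)²
n = (2.860)²
n ≈ 8.18
Round up to the next whole number: n = 9 pairs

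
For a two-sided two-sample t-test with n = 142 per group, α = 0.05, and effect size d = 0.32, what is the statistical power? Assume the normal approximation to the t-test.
Power ≈ 0.77

Power calculation (two-sample t-test, normal approximation):
z_β = d · √(n/2) - z_{α/2}
z_β = 0.32 · √(142/2) - 1.960
z_β = 0.32 · 8.426 - 1.960
z_β = 0.736

Power = Φ(z_β) = Φ(0.736) ≈ 0.769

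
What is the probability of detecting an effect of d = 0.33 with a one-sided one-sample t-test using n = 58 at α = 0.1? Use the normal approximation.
Power ≈ 0.89

Power calculation (one-sample t-test, normal approximation):
z_β = d · √n - z_α
z_β = 0.33 · √58 - 1.282
z_β = 0.33 · 7.616 - 1.282
z_β = 1.232

Power = Φ(z_β) = Φ(1.232) ≈ 0.891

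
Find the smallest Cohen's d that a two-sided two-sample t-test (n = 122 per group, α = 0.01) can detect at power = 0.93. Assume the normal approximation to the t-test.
d ≈ 0.52

Minimum detectable effect (two-sample t-test, normal approximation):
d = (z_{α/2} + z_β) / √(n/2)
d = (2.576 + 1.476) / √(122/2)
d = 4.052 / 7.810
d ≈ 0.52

By Cohen's convention (0.2 small / 0.5 medium / 0.8 large): medium effect.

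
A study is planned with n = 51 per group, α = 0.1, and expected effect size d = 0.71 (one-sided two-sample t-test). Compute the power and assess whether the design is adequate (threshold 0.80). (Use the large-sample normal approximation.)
Power ≈ 0.99; the study is adequately powered (power ≥ 0.80)

Power calculation (two-sample t-test, normal approximation):
z_β = d · √(n/2) - z_α
z_β = 0.71 · √(51/2) - 1.282
z_β = 0.71 · 5.050 - 1.282
z_β = 2.304

Power = Φ(z_β) = Φ(2.304) ≈ 0.989

Effect size d = 0.71 is medium by Cohen's convention (0.2/0.5/0.8).

Threshold: power ≥ 0.80 is conventionally adequate.
Power ≈ 0.99 → the study is adequately powered (power ≥ 0.80).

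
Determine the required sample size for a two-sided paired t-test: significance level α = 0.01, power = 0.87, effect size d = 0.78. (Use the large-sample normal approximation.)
n = 23 pairs

Sample size formula (paired t-test, normal approximation):
n = ((z_{α/2} + z_β) / d)²

z_{α/2} = 2.576 (for α = 0.01, two-sided)
z_β = 1.126 (for power = 0.87)
d = 0.78

n = ((2.576 + 1.126) / 0.78)²
n = (4.746)²
n ≈ 22.52
Round up to the next whole number: n = 23 pairs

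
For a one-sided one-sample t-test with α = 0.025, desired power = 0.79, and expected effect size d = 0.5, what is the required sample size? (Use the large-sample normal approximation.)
n = 31

Sample size formula (one-sample t-test, normal approximation):
n = ((z_α + z_β) / d)²

z_α = 1.960 (for α = 0.025, one-sided)
z_β = 0.806 (for power = 0.79)
d = 0.5

n = ((1.960 + 0.806) / 0.5)²
n = (5.532)²
n ≈ 30.60
Round up to the next whole number: n = 31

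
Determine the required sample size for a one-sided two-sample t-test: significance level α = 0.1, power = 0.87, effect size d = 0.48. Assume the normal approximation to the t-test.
n = 51 per group

Sample size formula (two-sample t-test, normal approximation):
n = 2 · ((z_α + z_β) / d)²

z_α = 1.282 (for α = 0.1, one-sided)
z_β = 1.126 (for power = 0.87)
d = 0.48

n = 2 · ((1.282 + 1.126) / 0.48)²
n = 2 · (5.017)²
n ≈ 50.34
Round up to the next whole number: n = 51 per group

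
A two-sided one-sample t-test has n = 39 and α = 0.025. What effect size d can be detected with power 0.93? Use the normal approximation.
d ≈ 0.60

Minimum detectable effect (one-sample t-test, normal approximation):
d = (z_{α/2} + z_β) / √n
d = (2.241 + 1.476) / √39
d = 3.717 / 6.245
d ≈ 0.60

By Cohen's convention (0.2 small / 0.5 medium / 0.8 large): medium effect.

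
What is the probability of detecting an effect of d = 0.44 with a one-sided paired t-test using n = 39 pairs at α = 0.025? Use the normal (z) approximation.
Power ≈ 0.78

Power calculation (paired t-test, normal approximation):
z_β = d · √n - z_α
z_β = 0.44 · √39 - 1.960
z_β = 0.44 · 6.245 - 1.960
z_β = 0.788

Power = Φ(z_β) = Φ(0.788) ≈ 0.785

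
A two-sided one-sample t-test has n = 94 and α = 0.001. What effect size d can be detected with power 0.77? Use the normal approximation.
d ≈ 0.42

Minimum detectable effect (one-sample t-test, normal approximation):
d = (z_{α/2} + z_β) / √n
d = (3.291 + 0.739) / √94
d = 4.029 / 9.695
d ≈ 0.42

By Cohen's convention (0.2 small / 0.5 medium / 0.8 large): small effect.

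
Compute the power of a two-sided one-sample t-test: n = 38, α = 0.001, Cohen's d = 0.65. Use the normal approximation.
Power ≈ 0.76

Power calculation (one-sample t-test, normal approximation):
z_β = d · √n - z_{α/2}
z_β = 0.65 · √38 - 3.291
z_β = 0.65 · 6.164 - 3.291
z_β = 0.716

Power = Φ(z_β) = Φ(0.716) ≈ 0.763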